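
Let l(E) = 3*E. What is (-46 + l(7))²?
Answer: 625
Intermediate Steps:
(-46 + l(7))² = (-46 + 3*7)² = (-46 + 21)² = (-25)² = 625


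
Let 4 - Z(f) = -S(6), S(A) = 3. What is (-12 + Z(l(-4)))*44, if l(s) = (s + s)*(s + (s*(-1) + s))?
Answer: -220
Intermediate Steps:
l(s) = 2*s² (l(s) = (2*s)*(s + (-s + s)) = (2*s)*(s + 0) = (2*s)*s = 2*s²)
Z(f) = 7 (Z(f) = 4 - (-1)*3 = 4 - 1*(-3) = 4 + 3 = 7)
(-12 + Z(l(-4)))*44 = (-12 + 7)*44 = -5*44 = -220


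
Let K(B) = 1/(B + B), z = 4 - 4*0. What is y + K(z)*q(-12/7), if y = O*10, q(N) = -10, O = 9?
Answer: 355/4 ≈ 88.750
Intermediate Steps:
z = 4 (z = 4 + 0 = 4)
K(B) = 1/(2*B)
y = 90 (y = 9*10 = 90)
y + K(z)*q(-12/7) = 90 + ((1/2)/4)*(-10) = 90 + ((1/2)*(1/4))*(-10) = 90 + (1/8)*(-10) = 90 - 5/4 = 355/4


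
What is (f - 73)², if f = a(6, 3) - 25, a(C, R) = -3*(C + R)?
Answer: 15625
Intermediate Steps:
a(C, R) = -3*C - 3*R
f = -52 (f = (-3*6 - 3*3) - 25 = (-18 - 9) - 25 = -27 - 25 = -52)
(f - 73)² = (-52 - 73)² = (-125)² = 15625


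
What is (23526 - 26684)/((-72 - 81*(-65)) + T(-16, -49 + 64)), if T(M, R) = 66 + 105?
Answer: -1579/2682 ≈ -0.58874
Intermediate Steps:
T(M, R) = 171
(23526 - 26684)/((-72 - 81*(-65)) + T(-16, -49 + 64)) = (23526 - 26684)/((-72 - 81*(-65)) + 171) = -3158/((-72 + 5265) + 171) = -3158/(5193 + 171) = -3158/5364 = -3158*1/5364 = -1579/2682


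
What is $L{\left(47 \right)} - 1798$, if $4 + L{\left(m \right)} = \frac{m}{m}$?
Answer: $-1801$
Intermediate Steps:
$L{\left(m \right)} = -3$ ($L{\left(m \right)} = -4 + \frac{m}{m} = -4 + 1 = -3$)
$L{\left(47 \right)} - 1798 = -3 - 1798 = -1801$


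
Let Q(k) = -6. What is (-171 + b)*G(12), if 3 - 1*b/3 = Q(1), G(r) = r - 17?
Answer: 720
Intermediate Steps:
G(r) = -17 + r
b = 27 (b = 9 - 3*(-6) = 9 + 18 = 27)
(-171 + b)*G(12) = (-171 + 27)*(-17 + 12) = -144*(-5) = 720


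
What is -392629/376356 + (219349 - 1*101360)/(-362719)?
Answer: -186819866335/136511471964 ≈ -1.3685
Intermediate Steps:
-392629/376356 + (219349 - 1*101360)/(-362719) = -392629*1/376356 + (219349 - 101360)*(-1/362719) = -392629/376356 + 117989*(-1/362719) = -392629/376356 - 117989/362719 = -186819866335/136511471964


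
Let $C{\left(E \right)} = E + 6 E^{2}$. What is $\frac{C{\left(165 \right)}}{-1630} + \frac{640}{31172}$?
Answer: $- \frac{254802319}{2540518} \approx -100.3$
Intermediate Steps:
$\frac{C{\left(165 \right)}}{-1630} + \frac{640}{31172} = \frac{165 \left(1 + 6 \cdot 165\right)}{-1630} + \frac{640}{31172} = 165 \left(1 + 990\right) \left(- \frac{1}{1630}\right) + 640 \cdot \frac{1}{31172} = 165 \cdot 991 \left(- \frac{1}{1630}\right) + \frac{160}{7793} = 163515 \left(- \frac{1}{1630}\right) + \frac{160}{7793} = - \frac{32703}{326} + \frac{160}{7793} = - \frac{254802319}{2540518}$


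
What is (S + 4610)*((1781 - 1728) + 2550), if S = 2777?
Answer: 19228361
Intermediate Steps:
(S + 4610)*((1781 - 1728) + 2550) = (2777 + 4610)*((1781 - 1728) + 2550) = 7387*(53 + 2550) = 7387*2603 = 19228361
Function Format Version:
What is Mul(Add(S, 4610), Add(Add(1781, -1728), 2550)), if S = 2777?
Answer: 19228361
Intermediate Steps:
Mul(Add(S, 4610), Add(Add(1781, -1728), 2550)) = Mul(Add(2777, 4610), Add(Add(1781, -1728), 2550)) = Mul(7387, Add(53, 2550)) = Mul(7387, 2603) = 19228361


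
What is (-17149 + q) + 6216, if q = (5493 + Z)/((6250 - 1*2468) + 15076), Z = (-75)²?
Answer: -34360566/3143 ≈ -10932.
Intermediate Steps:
Z = 5625
q = 1853/3143 (q = (5493 + 5625)/((6250 - 1*2468) + 15076) = 11118/((6250 - 2468) + 15076) = 11118/(3782 + 15076) = 11118/18858 = 11118*(1/18858) = 1853/3143 ≈ 0.58956)
(-17149 + q) + 6216 = (-17149 + 1853/3143) + 6216 = -53897454/3143 + 6216 = -34360566/3143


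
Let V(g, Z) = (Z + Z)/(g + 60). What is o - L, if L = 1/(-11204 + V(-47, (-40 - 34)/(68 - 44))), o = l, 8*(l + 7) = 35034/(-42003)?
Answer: -347711098471/48944639796 ≈ -7.1042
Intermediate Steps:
l = -397867/56004 (l = -7 + (35034/(-42003))/8 = -7 + (35034*(-1/42003))/8 = -7 + (1/8)*(-11678/14001) = -7 - 5839/56004 = -397867/56004 ≈ -7.1043)
o = -397867/56004 ≈ -7.1043
V(g, Z) = 2*Z/(60 + g) (V(g, Z) = (2*Z)/(60 + g) = 2*Z/(60 + g))
L = -78/873949 (L = 1/(-11204 + 2*((-40 - 34)/(68 - 44))/(60 - 47)) = 1/(-11204 + 2*(-74/24)/13) = 1/(-11204 + 2*(-74*1/24)*(1/13)) = 1/(-11204 + 2*(-37/12)*(1/13)) = 1/(-11204 - 37/78) = 1/(-873949/78) = -78/873949 ≈ -8.9250e-5)
o - L = -397867/56004 - 1*(-78/873949) = -397867/56004 + 78/873949 = -347711098471/48944639796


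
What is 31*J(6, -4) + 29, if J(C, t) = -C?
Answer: -157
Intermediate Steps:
31*J(6, -4) + 29 = 31*(-1*6) + 29 = 31*(-6) + 29 = -186 + 29 = -157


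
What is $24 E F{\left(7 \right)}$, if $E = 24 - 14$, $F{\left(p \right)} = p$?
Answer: $1680$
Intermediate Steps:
$E = 10$
$24 E F{\left(7 \right)} = 24 \cdot 10 \cdot 7 = 240 \cdot 7 = 1680$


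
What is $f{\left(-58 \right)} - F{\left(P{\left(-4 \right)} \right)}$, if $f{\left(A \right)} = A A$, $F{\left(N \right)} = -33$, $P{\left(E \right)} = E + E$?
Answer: $3397$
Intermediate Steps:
$P{\left(E \right)} = 2 E$
$f{\left(A \right)} = A^{2}$
$f{\left(-58 \right)} - F{\left(P{\left(-4 \right)} \right)} = \left(-58\right)^{2} - -33 = 3364 + 33 = 3397$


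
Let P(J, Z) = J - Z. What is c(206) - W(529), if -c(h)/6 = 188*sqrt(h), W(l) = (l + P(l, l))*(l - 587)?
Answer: 30682 - 1128*sqrt(206) ≈ 14492.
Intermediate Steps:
W(l) = l*(-587 + l) (W(l) = (l + (l - l))*(l - 587) = (l + 0)*(-587 + l) = l*(-587 + l))
c(h) = -1128*sqrt(h)
c(206) - W(529) = -1128*sqrt(206) - 529*(-587 + 529) = -1128*sqrt(206) - 529*(-58) = -1128*sqrt(206) - 1*(-30682) = -1128*sqrt(206) + 30682 = 30682 - 1128*sqrt(206)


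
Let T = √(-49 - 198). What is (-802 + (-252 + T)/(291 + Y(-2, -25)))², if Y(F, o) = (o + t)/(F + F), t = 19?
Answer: 220593665288/342225 - 208744*I*√247/38025 ≈ 6.4459e+5 - 86.277*I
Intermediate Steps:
Y(F, o) = (19 + o)/(2*F) (Y(F, o) = (o + 19)/(F + F) = (19 + o)/((2*F)) = (19 + o)*(1/(2*F)) = (19 + o)/(2*F))
T = I*√247 (T = √(-247) = I*√247 ≈ 15.716*I)
(-802 + (-252 + T)/(291 + Y(-2, -25)))² = (-802 + (-252 + I*√247)/(291 + (½)*(19 - 25)/(-2)))² = (-802 + (-252 + I*√247)/(291 + (½)*(-½)*(-6)))² = (-802 + (-252 + I*√247)/(291 + 3/2))² = (-802 + (-252 + I*√247)/(585/2))² = (-802 + (-252 + I*√247)*(2/585))² = (-802 + (-56/65 + 2*I*√247/585))² = (-52186/65 + 2*I*√247/585)²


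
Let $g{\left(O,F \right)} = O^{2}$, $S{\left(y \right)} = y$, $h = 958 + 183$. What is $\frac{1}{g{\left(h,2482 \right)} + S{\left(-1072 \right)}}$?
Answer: $\frac{1}{1300809} \approx 7.6875 \cdot 10^{-7}$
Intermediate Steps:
$h = 1141$
$\frac{1}{g{\left(h,2482 \right)} + S{\left(-1072 \right)}} = \frac{1}{1141^{2} - 1072} = \frac{1}{1301881 - 1072} = \frac{1}{1300809}$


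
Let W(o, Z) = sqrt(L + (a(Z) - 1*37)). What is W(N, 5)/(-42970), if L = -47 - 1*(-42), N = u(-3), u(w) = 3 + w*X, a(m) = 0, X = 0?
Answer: -I*sqrt(42)/42970 ≈ -0.00015082*I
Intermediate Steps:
u(w) = 3 (u(w) = 3 + w*0 = 3 + 0 = 3)
N = 3
L = -5 (L = -47 + 42 = -5)
W(o, Z) = I*sqrt(42) (W(o, Z) = sqrt(-5 + (0 - 1*37)) = sqrt(-5 + (0 - 37)) = sqrt(-5 - 37) = sqrt(-42) = I*sqrt(42))
W(N, 5)/(-42970) = (I*sqrt(42))/(-42970) = (I*sqrt(42))*(-1/42970) = -I*sqrt(42)/42970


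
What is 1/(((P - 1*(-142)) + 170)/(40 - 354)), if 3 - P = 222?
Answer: -314/93 ≈ -3.3763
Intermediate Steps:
P = -219 (P = 3 - 1*222 = 3 - 222 = -219)
1/(((P - 1*(-142)) + 170)/(40 - 354)) = 1/(((-219 - 1*(-142)) + 170)/(40 - 354)) = 1/(((-219 + 142) + 170)/(-314)) = 1/((-77 + 170)*(-1/314)) = 1/(93*(-1/314)) = 1/(-93/314) = -314/93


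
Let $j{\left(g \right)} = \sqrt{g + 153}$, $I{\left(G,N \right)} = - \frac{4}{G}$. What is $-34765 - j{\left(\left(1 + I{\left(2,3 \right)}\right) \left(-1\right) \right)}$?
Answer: $-34765 - \sqrt{154} \approx -34777.0$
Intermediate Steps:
$j{\left(g \right)} = \sqrt{153 + g}$
$-34765 - j{\left(\left(1 + I{\left(2,3 \right)}\right) \left(-1\right) \right)} = -34765 - \sqrt{153 + \left(1 - \frac{4}{2}\right) \left(-1\right)} = -34765 - \sqrt{153 + \left(1 - 2\right) \left(-1\right)} = -34765 - \sqrt{153 - -1} = -34765 - \sqrt{153 + 1} = -34765 - \sqrt{154}$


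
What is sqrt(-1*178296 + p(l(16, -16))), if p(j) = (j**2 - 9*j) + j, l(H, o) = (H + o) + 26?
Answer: 2*I*sqrt(44457) ≈ 421.7*I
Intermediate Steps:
l(H, o) = 26 + H + o
p(j) = j**2 - 8*j
sqrt(-1*178296 + p(l(16, -16))) = sqrt(-1*178296 + (26 + 16 - 16)*(-8 + (26 + 16 - 16))) = sqrt(-178296 + 26*(-8 + 26)) = sqrt(-178296 + 26*18) = sqrt(-178296 + 468) = sqrt(-177828) = 2*I*sqrt(44457)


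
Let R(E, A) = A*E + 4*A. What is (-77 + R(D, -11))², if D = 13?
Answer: 69696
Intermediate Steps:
R(E, A) = 4*A + A*E
(-77 + R(D, -11))² = (-77 - 11*(4 + 13))² = (-77 - 11*17)² = (-77 - 187)² = (-264)² = 69696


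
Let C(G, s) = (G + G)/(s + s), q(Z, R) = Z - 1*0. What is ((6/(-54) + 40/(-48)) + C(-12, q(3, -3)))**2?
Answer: 7921/324 ≈ 24.448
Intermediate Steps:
q(Z, R) = Z (q(Z, R) = Z + 0 = Z)
C(G, s) = G/s (C(G, s) = (2*G)/((2*s)) = (2*G)*(1/(2*s)) = G/s)
((6/(-54) + 40/(-48)) + C(-12, q(3, -3)))**2 = ((6/(-54) + 40/(-48)) - 12/3)**2 = ((6*(-1/54) + 40*(-1/48)) - 12*1/3)**2 = ((-1/9 - 5/6) - 4)**2 = (-17/18 - 4)**2 = (-89/18)**2 = 7921/324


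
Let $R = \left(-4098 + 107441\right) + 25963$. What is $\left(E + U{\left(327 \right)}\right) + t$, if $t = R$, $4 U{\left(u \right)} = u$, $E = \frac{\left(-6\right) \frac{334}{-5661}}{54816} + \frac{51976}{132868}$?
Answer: $\frac{111140956578033305}{858973284216} \approx 1.2939 \cdot 10^{5}$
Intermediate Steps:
$E = \frac{336023214551}{858973284216}$ ($E = - 6 \cdot 334 \left(- \frac{1}{5661}\right) \frac{1}{54816} + 51976 \cdot \frac{1}{132868} = \left(-6\right) \left(- \frac{334}{5661}\right) \frac{1}{54816} + \frac{12994}{33217} = \frac{668}{1887} \cdot \frac{1}{54816} + \frac{12994}{33217} = \frac{167}{25859448} + \frac{12994}{33217} = \frac{336023214551}{858973284216} \approx 0.39119$)
$R = 129306$ ($R = 103343 + 25963 = 129306$)
$U{\left(u \right)} = \frac{u}{4}$
$t = 129306$
$\left(E + U{\left(327 \right)}\right) + t = \left(\frac{336023214551}{858973284216} + \frac{1}{4} \cdot 327\right) + 129306 = \left(\frac{336023214551}{858973284216} + \frac{327}{4}\right) + 129306 = \frac{70557089199209}{858973284216} + 129306 = \frac{111140956578033305}{858973284216}$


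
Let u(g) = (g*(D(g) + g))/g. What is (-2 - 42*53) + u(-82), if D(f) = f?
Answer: -2392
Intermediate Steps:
u(g) = 2*g (u(g) = (g*(g + g))/g = (g*(2*g))/g = (2*g**2)/g = 2*g)
(-2 - 42*53) + u(-82) = (-2 - 42*53) + 2*(-82) = (-2 - 2226) - 164 = -2228 - 164 = -2392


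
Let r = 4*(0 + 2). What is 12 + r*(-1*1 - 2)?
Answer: -12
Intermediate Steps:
r = 8 (r = 4*2 = 8)
12 + r*(-1*1 - 2) = 12 + 8*(-1*1 - 2) = 12 + 8*(-1 - 2) = 12 + 8*(-3) = 12 - 24 = -12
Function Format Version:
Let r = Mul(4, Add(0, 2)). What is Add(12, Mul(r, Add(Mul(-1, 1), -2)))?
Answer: -12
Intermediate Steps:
r = 8 (r = Mul(4, 2) = 8)
Add(12, Mul(r, Add(Mul(-1, 1), -2))) = Add(12, Mul(8, Add(Mul(-1, 1), -2))) = Add(12, Mul(8, Add(-1, -2))) = Add(12, Mul(8, -3)) = Add(12, -24) = -12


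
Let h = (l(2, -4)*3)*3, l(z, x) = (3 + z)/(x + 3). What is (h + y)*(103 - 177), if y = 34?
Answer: 814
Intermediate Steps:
l(z, x) = (3 + z)/(3 + x)
h = -45 (h = (((3 + 2)/(3 - 4))*3)*3 = ((5/(-1))*3)*3 = (-1*5*3)*3 = -5*3*3 = -15*3 = -45)
(h + y)*(103 - 177) = (-45 + 34)*(103 - 177) = -11*(-74) = 814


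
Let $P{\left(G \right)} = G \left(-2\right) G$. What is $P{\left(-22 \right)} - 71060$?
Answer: $-72028$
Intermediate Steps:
$P{\left(G \right)} = - 2 G^{2}$ ($P{\left(G \right)} = - 2 G G = - 2 G^{2}$)
$P{\left(-22 \right)} - 71060 = - 2 \left(-22\right)^{2} - 71060 = \left(-2\right) 484 - 71060 = -968 - 71060 = -72028$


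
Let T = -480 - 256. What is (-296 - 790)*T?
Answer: 799296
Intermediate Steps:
T = -736
(-296 - 790)*T = (-296 - 790)*(-736) = -1086*(-736) = 799296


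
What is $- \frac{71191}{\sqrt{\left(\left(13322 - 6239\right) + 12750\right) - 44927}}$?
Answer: $\frac{71191 i \sqrt{25094}}{25094} \approx 449.41 i$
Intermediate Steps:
$- \frac{71191}{\sqrt{\left(\left(13322 - 6239\right) + 12750\right) - 44927}} = - \frac{71191}{\sqrt{\left(7083 + 12750\right) - 44927}} = - \frac{71191}{\sqrt{19833 - 44927}} = - \frac{71191}{\sqrt{-25094}} = - \frac{71191}{i \sqrt{25094}} = - 71191 \left(- \frac{i \sqrt{25094}}{25094}\right) = \frac{71191 i \sqrt{25094}}{25094}$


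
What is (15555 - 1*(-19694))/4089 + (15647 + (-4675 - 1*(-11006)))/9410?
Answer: 210780566/19238745 ≈ 10.956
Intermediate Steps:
(15555 - 1*(-19694))/4089 + (15647 + (-4675 - 1*(-11006)))/9410 = (15555 + 19694)*(1/4089) + (15647 + (-4675 + 11006))*(1/9410) = 35249*(1/4089) + (15647 + 6331)*(1/9410) = 35249/4089 + 21978*(1/9410) = 35249/4089 + 10989/4705 = 210780566/19238745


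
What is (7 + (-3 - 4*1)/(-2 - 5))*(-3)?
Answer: -24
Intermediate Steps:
(7 + (-3 - 4*1)/(-2 - 5))*(-3) = (7 + (-3 - 4)/(-7))*(-3) = (7 - 7*(-⅐))*(-3) = (7 + 1)*(-3) = 8*(-3) = -24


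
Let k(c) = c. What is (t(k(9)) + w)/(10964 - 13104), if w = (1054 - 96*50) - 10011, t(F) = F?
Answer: 3437/535 ≈ 6.4243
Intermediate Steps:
w = -13757 (w = (1054 - 4800) - 10011 = -3746 - 10011 = -13757)
(t(k(9)) + w)/(10964 - 13104) = (9 - 13757)/(10964 - 13104) = -13748/(-2140) = -13748*(-1/2140) = 3437/535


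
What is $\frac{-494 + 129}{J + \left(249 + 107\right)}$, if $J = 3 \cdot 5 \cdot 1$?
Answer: $- \frac{365}{371} \approx -0.98383$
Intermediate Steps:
$J = 15$ ($J = 15 \cdot 1 = 15$)
$\frac{-494 + 129}{J + \left(249 + 107\right)} = \frac{-494 + 129}{15 + \left(249 + 107\right)} = - \frac{365}{15 + 356} = - \frac{365}{371}$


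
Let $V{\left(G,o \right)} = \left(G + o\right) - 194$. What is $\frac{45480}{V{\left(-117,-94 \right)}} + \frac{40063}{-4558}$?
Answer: $- \frac{14901557}{123066} \approx -121.09$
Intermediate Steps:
$V{\left(G,o \right)} = -194 + G + o$
$\frac{45480}{V{\left(-117,-94 \right)}} + \frac{40063}{-4558} = \frac{45480}{-194 - 117 - 94} + \frac{40063}{-4558} = \frac{45480}{-405} + 40063 \left(- \frac{1}{4558}\right) = 45480 \left(- \frac{1}{405}\right) - \frac{40063}{4558} = - \frac{3032}{27} - \frac{40063}{4558} = - \frac{14901557}{123066}$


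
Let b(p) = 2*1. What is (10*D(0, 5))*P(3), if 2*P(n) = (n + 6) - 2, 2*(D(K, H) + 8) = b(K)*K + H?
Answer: -385/2 ≈ -192.50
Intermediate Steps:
b(p) = 2
D(K, H) = -8 + K + H/2 (D(K, H) = -8 + (2*K + H)/2 = -8 + (H + 2*K)/2 = -8 + (K + H/2) = -8 + K + H/2)
P(n) = 2 + n/2 (P(n) = ((n + 6) - 2)/2 = ((6 + n) - 2)/2 = (4 + n)/2 = 2 + n/2)
(10*D(0, 5))*P(3) = (10*(-8 + 0 + (1/2)*5))*(2 + (1/2)*3) = (10*(-8 + 0 + 5/2))*(2 + 3/2) = (10*(-11/2))*(7/2) = -55*7/2 = -385/2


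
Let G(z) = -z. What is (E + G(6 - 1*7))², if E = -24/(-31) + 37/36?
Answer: 9778129/1245456 ≈ 7.8510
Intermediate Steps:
E = 2011/1116 (E = -24*(-1/31) + 37*(1/36) = 24/31 + 37/36 = 2011/1116 ≈ 1.8020)
(E + G(6 - 1*7))² = (2011/1116 - (6 - 1*7))² = (2011/1116 - (6 - 7))² = (2011/1116 - 1*(-1))² = (2011/1116 + 1)² = (3127/1116)² = 9778129/1245456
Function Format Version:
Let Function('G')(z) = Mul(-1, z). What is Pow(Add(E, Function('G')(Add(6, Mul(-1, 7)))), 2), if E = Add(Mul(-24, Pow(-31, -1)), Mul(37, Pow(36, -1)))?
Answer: Rational(9778129, 1245456) ≈ 7.8510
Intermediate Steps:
E = Rational(2011, 1116) (E = Add(Mul(-24, Rational(-1, 31)), Mul(37, Rational(1, 36))) = Add(Rational(24, 31), Rational(37, 36)) = Rational(2011, 1116) ≈ 1.8020)
Pow(Add(E, Function('G')(Add(6, Mul(-1, 7)))), 2) = Pow(Add(Rational(2011, 1116), Mul(-1, Add(6, Mul(-1, 7)))), 2) = Pow(Add(Rational(2011, 1116), Mul(-1, Add(6, -7))), 2) = Pow(Add(Rational(2011, 1116), Mul(-1, -1)), 2) = Pow(Add(Rational(2011, 1116), 1), 2) = Pow(Rational(3127, 1116), 2) = Rational(9778129, 1245456)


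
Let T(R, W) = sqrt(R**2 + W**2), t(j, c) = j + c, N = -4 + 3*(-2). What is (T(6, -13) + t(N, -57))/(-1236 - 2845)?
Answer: 67/4081 - sqrt(205)/4081 ≈ 0.012909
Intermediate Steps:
N = -10 (N = -4 - 6 = -10)
t(j, c) = c + j
(T(6, -13) + t(N, -57))/(-1236 - 2845) = (sqrt(6**2 + (-13)**2) + (-57 - 10))/(-1236 - 2845) = (sqrt(36 + 169) - 67)/(-4081) = (sqrt(205) - 67)*(-1/4081) = (-67 + sqrt(205))*(-1/4081) = 67/4081 - sqrt(205)/4081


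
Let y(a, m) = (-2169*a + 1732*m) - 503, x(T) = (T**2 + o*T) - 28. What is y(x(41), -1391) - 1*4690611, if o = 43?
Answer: -14509630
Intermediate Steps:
x(T) = -28 + T**2 + 43*T (x(T) = (T**2 + 43*T) - 28 = -28 + T**2 + 43*T)
y(a, m) = -503 - 2169*a + 1732*m
y(x(41), -1391) - 1*4690611 = (-503 - 2169*(-28 + 41**2 + 43*41) + 1732*(-1391)) - 1*4690611 = (-503 - 2169*(-28 + 1681 + 1763) - 2409212) - 4690611 = (-503 - 2169*3416 - 2409212) - 4690611 = (-503 - 7409304 - 2409212) - 4690611 = -9819019 - 4690611 = -14509630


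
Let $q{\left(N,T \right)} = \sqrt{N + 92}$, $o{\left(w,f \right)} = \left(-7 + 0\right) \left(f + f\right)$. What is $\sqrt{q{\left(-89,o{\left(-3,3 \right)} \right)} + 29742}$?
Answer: $\sqrt{29742 + \sqrt{3}} \approx 172.46$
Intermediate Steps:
$o{\left(w,f \right)} = - 14 f$ ($o{\left(w,f \right)} = - 7 \cdot 2 f = - 14 f$)
$q{\left(N,T \right)} = \sqrt{92 + N}$
$\sqrt{q{\left(-89,o{\left(-3,3 \right)} \right)} + 29742} = \sqrt{\sqrt{92 - 89} + 29742} = \sqrt{\sqrt{3} + 29742} = \sqrt{29742 + \sqrt{3}}$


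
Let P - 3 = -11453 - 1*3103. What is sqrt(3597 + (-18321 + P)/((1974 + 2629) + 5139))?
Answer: 15*sqrt(378954058)/4871 ≈ 59.947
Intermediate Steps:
P = -14553 (P = 3 + (-11453 - 1*3103) = 3 + (-11453 - 3103) = 3 - 14556 = -14553)
sqrt(3597 + (-18321 + P)/((1974 + 2629) + 5139)) = sqrt(3597 + (-18321 - 14553)/((1974 + 2629) + 5139)) = sqrt(3597 - 32874/(4603 + 5139)) = sqrt(3597 - 32874/9742) = sqrt(3597 - 32874*1/9742) = sqrt(3597 - 16437/4871) = sqrt(17504550/4871) = 15*sqrt(378954058)/4871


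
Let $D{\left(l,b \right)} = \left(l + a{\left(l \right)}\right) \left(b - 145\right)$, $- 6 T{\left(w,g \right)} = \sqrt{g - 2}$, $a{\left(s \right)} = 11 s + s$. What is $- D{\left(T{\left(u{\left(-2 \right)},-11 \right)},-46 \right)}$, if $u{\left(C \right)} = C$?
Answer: $- \frac{2483 i \sqrt{13}}{6} \approx - 1492.1 i$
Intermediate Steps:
$a{\left(s \right)} = 12 s$
$T{\left(w,g \right)} = - \frac{\sqrt{-2 + g}}{6}$ ($T{\left(w,g \right)} = - \frac{\sqrt{g - 2}}{6} = - \frac{\sqrt{-2 + g}}{6}$)
$D{\left(l,b \right)} = 13 l \left(-145 + b\right)$ ($D{\left(l,b \right)} = \left(l + 12 l\right) \left(b - 145\right) = 13 l \left(-145 + b\right)$)
$- D{\left(T{\left(u{\left(-2 \right)},-11 \right)},-46 \right)} = - 13 \left(- \frac{\sqrt{-2 - 11}}{6}\right) \left(-145 - 46\right) = - 13 \left(- \frac{\sqrt{-13}}{6}\right) \left(-191\right) = - 13 \left(- \frac{i \sqrt{13}}{6}\right) \left(-191\right) = - \frac{2483 i \sqrt{13}}{6}$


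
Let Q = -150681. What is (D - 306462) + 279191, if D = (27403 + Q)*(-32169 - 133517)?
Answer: 20425411437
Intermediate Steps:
D = 20425438708 (D = (27403 - 150681)*(-32169 - 133517) = -123278*(-165686) = 20425438708)
(D - 306462) + 279191 = (20425438708 - 306462) + 279191 = 20425132246 + 279191 = 20425411437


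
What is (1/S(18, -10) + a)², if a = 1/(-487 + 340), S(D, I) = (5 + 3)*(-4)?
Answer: 32041/22127616 ≈ 0.0014480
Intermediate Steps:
S(D, I) = -32 (S(D, I) = 8*(-4) = -32)
a = -1/147 (a = 1/(-147) = -1/147 ≈ -0.0068027)
(1/S(18, -10) + a)² = (1/(-32) - 1/147)² = (-1/32 - 1/147)² = (-179/4704)² = 32041/22127616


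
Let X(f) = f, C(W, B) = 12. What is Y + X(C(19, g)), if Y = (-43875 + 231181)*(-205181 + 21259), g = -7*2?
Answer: -34449694120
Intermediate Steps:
g = -14
Y = -34449694132 (Y = 187306*(-183922) = -34449694132)
Y + X(C(19, g)) = -34449694132 + 12 = -34449694120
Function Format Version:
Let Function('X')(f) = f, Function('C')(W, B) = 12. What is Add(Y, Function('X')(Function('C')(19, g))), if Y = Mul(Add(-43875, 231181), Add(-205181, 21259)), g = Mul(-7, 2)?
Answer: -34449694120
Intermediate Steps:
g = -14
Y = -34449694132 (Y = Mul(187306, -183922) = -34449694132)
Add(Y, Function('X')(Function('C')(19, g))) = Add(-34449694132, 12) = -34449694120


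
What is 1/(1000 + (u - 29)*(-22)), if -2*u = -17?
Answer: 1/1451 ≈ 0.00068918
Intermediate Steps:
u = 17/2 (u = -½*(-17) = 17/2 ≈ 8.5000)
1/(1000 + (u - 29)*(-22)) = 1/(1000 + (17/2 - 29)*(-22)) = 1/(1000 - 41/2*(-22)) = 1/(1000 + 451) = 1/1451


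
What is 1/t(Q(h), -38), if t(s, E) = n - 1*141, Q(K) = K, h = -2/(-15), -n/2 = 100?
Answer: -1/341 ≈ -0.0029326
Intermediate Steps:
n = -200 (n = -2*100 = -200)
h = 2/15 (h = -2*(-1/15) = 2/15 ≈ 0.13333)
t(s, E) = -341 (t(s, E) = -200 - 1*141 = -200 - 141 = -341)
1/t(Q(h), -38) = 1/(-341) = -1/341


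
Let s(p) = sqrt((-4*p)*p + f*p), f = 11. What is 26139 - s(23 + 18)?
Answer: 26139 - 3*I*sqrt(697) ≈ 26139.0 - 79.202*I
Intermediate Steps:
s(p) = sqrt(-4*p**2 + 11*p) (s(p) = sqrt((-4*p)*p + 11*p) = sqrt(-4*p**2 + 11*p))
26139 - s(23 + 18) = 26139 - sqrt((23 + 18)*(11 - 4*(23 + 18))) = 26139 - sqrt(41*(11 - 4*41)) = 26139 - sqrt(41*(11 - 164)) = 26139 - sqrt(41*(-153)) = 26139 - sqrt(-6273) = 26139 - 3*I*sqrt(697)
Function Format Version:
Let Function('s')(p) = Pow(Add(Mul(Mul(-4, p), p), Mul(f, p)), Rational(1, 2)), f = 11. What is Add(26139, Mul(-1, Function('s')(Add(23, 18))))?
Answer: Add(26139, Mul(-3, I, Pow(697, Rational(1, 2)))) ≈ Add(26139., Mul(-79.202, I))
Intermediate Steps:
Function('s')(p) = Pow(Add(Mul(-4, Pow(p, 2)), Mul(11, p)), Rational(1, 2)) (Function('s')(p) = Pow(Add(Mul(Mul(-4, p), p), Mul(11, p)), Rational(1, 2)) = Pow(Add(Mul(-4, Pow(p, 2)), Mul(11, p)), Rational(1, 2)))
Add(26139, Mul(-1, Function('s')(Add(23, 18)))) = Add(26139, Mul(-1, Pow(Mul(Add(23, 18), Add(11, Mul(-4, Add(23, 18)))), Rational(1, 2)))) = Add(26139, Mul(-1, Pow(Mul(41, Add(11, Mul(-4, 41))), Rational(1, 2)))) = Add(26139, Mul(-1, Pow(Mul(41, Add(11, -164)), Rational(1, 2)))) = Add(26139, Mul(-1, Pow(Mul(41, -153), Rational(1, 2)))) = Add(26139, Mul(-1, Pow(-6273, Rational(1, 2)))) = Add(26139, Mul(-1, Mul(3, I, Pow(697, Rational(1, 2))))) = Add(26139, Mul(-3, I, Pow(697, Rational(1, 2))))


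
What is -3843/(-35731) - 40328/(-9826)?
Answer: 739360543/175546403 ≈ 4.2118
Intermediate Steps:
-3843/(-35731) - 40328/(-9826) = -3843*(-1/35731) - 40328*(-1/9826) = 3843/35731 + 20164/4913 = 739360543/175546403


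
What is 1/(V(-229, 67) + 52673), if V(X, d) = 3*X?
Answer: 1/51986 ≈ 1.9236e-5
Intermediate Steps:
1/(V(-229, 67) + 52673) = 1/(3*(-229) + 52673) = 1/(-687 + 52673) = 1/51986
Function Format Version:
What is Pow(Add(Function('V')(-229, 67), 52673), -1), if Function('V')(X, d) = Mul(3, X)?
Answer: Rational(1, 51986) ≈ 1.9236e-5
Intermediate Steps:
Pow(Add(Function('V')(-229, 67), 52673), -1) = Pow(Add(Mul(3, -229), 52673), -1) = Pow(Add(-687, 52673), -1) = Pow(51986, -1) = Rational(1, 51986)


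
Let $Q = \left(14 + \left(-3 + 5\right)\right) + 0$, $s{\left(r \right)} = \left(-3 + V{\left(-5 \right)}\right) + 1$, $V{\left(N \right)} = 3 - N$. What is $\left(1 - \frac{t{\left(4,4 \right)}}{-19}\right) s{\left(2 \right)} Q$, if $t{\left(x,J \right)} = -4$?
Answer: $\frac{1440}{19} \approx 75.789$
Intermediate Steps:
$s{\left(r \right)} = 6$ ($s{\left(r \right)} = \left(-3 + \left(3 - -5\right)\right) + 1 = \left(-3 + \left(3 + 5\right)\right) + 1 = \left(-3 + 8\right) + 1 = 5 + 1 = 6$)
$Q = 16$ ($Q = \left(14 + 2\right) + 0 = 16 + 0 = 16$)
$\left(1 - \frac{t{\left(4,4 \right)}}{-19}\right) s{\left(2 \right)} Q = \left(1 - - \frac{4}{-19}\right) 6 \cdot 16 = \left(1 - \left(-4\right) \left(- \frac{1}{19}\right)\right) 6 \cdot 16 = \left(1 - \frac{4}{19}\right) 6 \cdot 16 = \frac{15}{19} \cdot 6 \cdot 16 = \frac{90}{19} \cdot 16 = \frac{1440}{19}$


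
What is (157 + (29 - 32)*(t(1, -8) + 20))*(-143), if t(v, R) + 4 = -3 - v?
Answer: -17303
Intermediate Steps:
t(v, R) = -7 - v (t(v, R) = -4 + (-3 - v) = -7 - v)
(157 + (29 - 32)*(t(1, -8) + 20))*(-143) = (157 + (29 - 32)*((-7 - 1*1) + 20))*(-143) = (157 - 3*((-7 - 1) + 20))*(-143) = (157 - 3*(-8 + 20))*(-143) = (157 - 3*12)*(-143) = (157 - 36)*(-143) = 121*(-143) = -17303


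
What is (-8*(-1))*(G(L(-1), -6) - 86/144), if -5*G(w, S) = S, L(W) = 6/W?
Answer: 217/45 ≈ 4.8222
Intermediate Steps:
G(w, S) = -S/5
(-8*(-1))*(G(L(-1), -6) - 86/144) = (-8*(-1))*(-⅕*(-6) - 86/144) = 8*(6/5 - 86*1/144) = 8*(6/5 - 43/72) = 8*(217/360) = 217/45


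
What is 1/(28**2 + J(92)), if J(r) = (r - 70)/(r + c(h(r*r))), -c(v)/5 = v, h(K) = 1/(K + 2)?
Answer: 778867/610817980 ≈ 0.0012751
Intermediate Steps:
h(K) = 1/(2 + K)
c(v) = -5*v
J(r) = (-70 + r)/(r - 5/(2 + r**2)) (J(r) = (r - 70)/(r - 5/(2 + r*r)) = (-70 + r)/(r - 5/(2 + r**2)))
1/(28**2 + J(92)) = 1/(28**2 + (-70 + 92)*(2 + 92**2)/(-5 + 92*(2 + 92**2))) = 1/(784 + 22*(2 + 8464)/(-5 + 92*(2 + 8464))) = 1/(784 + 22*8466/(-5 + 92*8466)) = 1/(784 + 22*8466/(-5 + 778872)) = 1/(784 + 22*8466/778867) = 1/(784 + (1/778867)*22*8466) = 1/(784 + 186252/778867) = 1/(610817980/778867) = 778867/610817980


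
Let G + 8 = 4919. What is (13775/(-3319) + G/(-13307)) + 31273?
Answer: 1381001619175/44165933 ≈ 31268.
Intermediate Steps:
G = 4911 (G = -8 + 4919 = 4911)
(13775/(-3319) + G/(-13307)) + 31273 = (13775/(-3319) + 4911/(-13307)) + 31273 = (13775*(-1/3319) + 4911*(-1/13307)) + 31273 = (-13775/3319 - 4911/13307) + 31273 = -199603534/44165933 + 31273 = 1381001619175/44165933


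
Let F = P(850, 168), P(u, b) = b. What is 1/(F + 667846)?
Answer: 1/668014 ≈ 1.4970e-6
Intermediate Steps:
F = 168
1/(F + 667846) = 1/(168 + 667846) = 1/668014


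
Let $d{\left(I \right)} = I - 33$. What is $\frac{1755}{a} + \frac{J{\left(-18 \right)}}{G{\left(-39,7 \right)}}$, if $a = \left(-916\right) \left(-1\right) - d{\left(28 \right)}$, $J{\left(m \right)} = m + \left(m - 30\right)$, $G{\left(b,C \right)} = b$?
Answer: $\frac{14359}{3991} \approx 3.5978$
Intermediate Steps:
$J{\left(m \right)} = -30 + 2 m$ ($J{\left(m \right)} = m + \left(-30 + m\right) = -30 + 2 m$)
$d{\left(I \right)} = -33 + I$
$a = 921$ ($a = \left(-916\right) \left(-1\right) - \left(-33 + 28\right) = 916 - -5 = 916 + 5 = 921$)
$\frac{1755}{a} + \frac{J{\left(-18 \right)}}{G{\left(-39,7 \right)}} = \frac{1755}{921} + \frac{-30 + 2 \left(-18\right)}{-39} = 1755 \cdot \frac{1}{921} + \left(-30 - 36\right) \left(- \frac{1}{39}\right) = \frac{585}{307} - - \frac{22}{13} = \frac{585}{307} + \frac{22}{13} = \frac{14359}{3991}$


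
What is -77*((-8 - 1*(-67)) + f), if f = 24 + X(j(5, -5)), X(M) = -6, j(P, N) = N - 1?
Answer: -5929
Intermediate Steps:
j(P, N) = -1 + N
f = 18 (f = 24 - 6 = 18)
-77*((-8 - 1*(-67)) + f) = -77*((-8 - 1*(-67)) + 18) = -77*((-8 + 67) + 18) = -77*(59 + 18) = -77*77 = -5929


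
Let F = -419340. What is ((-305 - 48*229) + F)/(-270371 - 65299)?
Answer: 430637/335670 ≈ 1.2829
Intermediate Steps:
((-305 - 48*229) + F)/(-270371 - 65299) = ((-305 - 48*229) - 419340)/(-270371 - 65299) = ((-305 - 10992) - 419340)/(-335670) = (-11297 - 419340)*(-1/335670) = -430637*(-1/335670) = 430637/335670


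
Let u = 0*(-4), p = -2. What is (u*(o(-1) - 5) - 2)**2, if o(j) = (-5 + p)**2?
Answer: 4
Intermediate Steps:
o(j) = 49 (o(j) = (-5 - 2)**2 = (-7)**2 = 49)
u = 0
(u*(o(-1) - 5) - 2)**2 = (0*(49 - 5) - 2)**2 = (0*44 - 2)**2 = (0 - 2)**2 = (-2)**2 = 4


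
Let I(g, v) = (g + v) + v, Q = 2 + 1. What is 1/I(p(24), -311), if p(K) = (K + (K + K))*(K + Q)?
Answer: 1/1322 ≈ 0.00075643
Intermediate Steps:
Q = 3
p(K) = 3*K*(3 + K) (p(K) = (K + (K + K))*(K + 3) = (K + 2*K)*(3 + K) = (3*K)*(3 + K) = 3*K*(3 + K))
I(g, v) = g + 2*v
1/I(p(24), -311) = 1/(3*24*(3 + 24) + 2*(-311)) = 1/(3*24*27 - 622) = 1/(1944 - 622) = 1/1322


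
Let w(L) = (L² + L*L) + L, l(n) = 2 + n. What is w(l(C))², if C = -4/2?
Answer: 0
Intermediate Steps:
C = -2 (C = -4*½ = -2)
w(L) = L + 2*L² (w(L) = (L² + L²) + L = 2*L² + L = L + 2*L²)
w(l(C))² = ((2 - 2)*(1 + 2*(2 - 2)))² = (0*(1 + 2*0))² = (0*(1 + 0))² = (0*1)² = 0² = 0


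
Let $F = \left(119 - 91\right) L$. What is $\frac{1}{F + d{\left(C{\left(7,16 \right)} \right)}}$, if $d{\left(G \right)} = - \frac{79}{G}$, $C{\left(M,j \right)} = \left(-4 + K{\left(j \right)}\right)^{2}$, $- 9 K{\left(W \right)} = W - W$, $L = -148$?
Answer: $- \frac{16}{66383} \approx -0.00024103$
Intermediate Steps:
$K{\left(W \right)} = 0$ ($K{\left(W \right)} = - \frac{W - W}{9} = \left(- \frac{1}{9}\right) 0 = 0$)
$C{\left(M,j \right)} = 16$ ($C{\left(M,j \right)} = \left(-4 + 0\right)^{2} = \left(-4\right)^{2} = 16$)
$F = -4144$ ($F = \left(119 - 91\right) \left(-148\right) = 28 \left(-148\right) = -4144$)
$\frac{1}{F + d{\left(C{\left(7,16 \right)} \right)}} = \frac{1}{-4144 - \frac{79}{16}} = \frac{1}{- \frac{66383}{16}} = - \frac{16}{66383}$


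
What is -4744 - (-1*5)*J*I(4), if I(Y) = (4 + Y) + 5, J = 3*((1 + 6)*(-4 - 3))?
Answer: -14299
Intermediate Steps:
J = -147 (J = 3*(7*(-7)) = 3*(-49) = -147)
I(Y) = 9 + Y
-4744 - (-1*5)*J*I(4) = -4744 - -1*5*(-147)*(9 + 4) = -4744 - (-5*(-147))*13 = -4744 - 735*13 = -4744 - 1*9555 = -4744 - 9555 = -14299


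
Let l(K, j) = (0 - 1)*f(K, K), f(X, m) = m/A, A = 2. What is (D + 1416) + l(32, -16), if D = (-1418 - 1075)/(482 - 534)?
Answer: 75293/52 ≈ 1447.9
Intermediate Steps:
D = 2493/52 (D = -2493/(-52) = -2493*(-1/52) = 2493/52 ≈ 47.942)
f(X, m) = m/2
l(K, j) = -K/2 (l(K, j) = (0 - 1)*(K/2) = -K/2)
(D + 1416) + l(32, -16) = (2493/52 + 1416) - 1/2*32 = 76125/52 - 16 = 75293/52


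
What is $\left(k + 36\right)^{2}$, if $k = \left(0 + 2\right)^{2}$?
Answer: $1600$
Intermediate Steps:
$k = 4$ ($k = 2^{2} = 4$)
$\left(k + 36\right)^{2} = \left(4 + 36\right)^{2} = 40^{2} = 1600$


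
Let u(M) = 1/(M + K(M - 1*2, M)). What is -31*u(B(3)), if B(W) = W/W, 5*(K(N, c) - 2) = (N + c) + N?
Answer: -155/14 ≈ -11.071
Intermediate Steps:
K(N, c) = 2 + c/5 + 2*N/5 (K(N, c) = 2 + ((N + c) + N)/5 = 2 + (c + 2*N)/5 = 2 + (c/5 + 2*N/5) = 2 + c/5 + 2*N/5)
B(W) = 1
u(M) = 1/(6/5 + 8*M/5) (u(M) = 1/(M + (2 + M/5 + 2*(M - 1*2)/5)) = 1/(M + (2 + M/5 + 2*(M - 2)/5)) = 1/(M + (2 + M/5 + 2*(-2 + M)/5)) = 1/(M + (2 + M/5 + (-⅘ + 2*M/5))) = 1/(M + (6/5 + 3*M/5)) = 1/(6/5 + 8*M/5))
-31*u(B(3)) = -155/(2*(3 + 4*1)) = -155/(2*(3 + 4)) = -155/(2*7) = -31*5/14 = -155/14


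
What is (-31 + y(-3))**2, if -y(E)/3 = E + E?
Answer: 169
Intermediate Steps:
y(E) = -6*E (y(E) = -3*(E + E) = -6*E)
(-31 + y(-3))**2 = (-31 - 6*(-3))**2 = (-31 + 18)**2 = (-13)**2 = 169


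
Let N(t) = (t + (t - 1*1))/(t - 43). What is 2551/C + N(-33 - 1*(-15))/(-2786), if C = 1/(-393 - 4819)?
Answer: -2259570066189/169946 ≈ -1.3296e+7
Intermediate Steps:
C = -1/5212 (C = 1/(-5212) = -1/5212 ≈ -0.00019187)
N(t) = (-1 + 2*t)/(-43 + t) (N(t) = (t + (t - 1))/(-43 + t) = (t + (-1 + t))/(-43 + t) = (-1 + 2*t)/(-43 + t))
2551/C + N(-33 - 1*(-15))/(-2786) = 2551/(-1/5212) + ((-1 + 2*(-33 - 1*(-15)))/(-43 + (-33 - 1*(-15))))/(-2786) = 2551*(-5212) + ((-1 + 2*(-33 + 15))/(-43 + (-33 + 15)))*(-1/2786) = -13295812 + ((-1 + 2*(-18))/(-43 - 18))*(-1/2786) = -13295812 + ((-1 - 36)/(-61))*(-1/2786) = -13295812 - 1/61*(-37)*(-1/2786) = -13295812 + (37/61)*(-1/2786) = -13295812 - 37/169946 = -2259570066189/169946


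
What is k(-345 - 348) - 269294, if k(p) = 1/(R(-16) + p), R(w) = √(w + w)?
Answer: -129336792307/480281 - 4*I*√2/480281 ≈ -2.6929e+5 - 1.1778e-5*I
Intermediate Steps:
R(w) = √2*√w (R(w) = √(2*w) = √2*√w)
k(p) = 1/(p + 4*I*√2) (k(p) = 1/(√2*√(-16) + p) = 1/(√2*(4*I) + p) = 1/(4*I*√2 + p) = 1/(p + 4*I*√2))
k(-345 - 348) - 269294 = 1/((-345 - 348) + 4*I*√2) - 269294 = 1/(-693 + 4*I*√2) - 269294 = -269294 + 1/(-693 + 4*I*√2)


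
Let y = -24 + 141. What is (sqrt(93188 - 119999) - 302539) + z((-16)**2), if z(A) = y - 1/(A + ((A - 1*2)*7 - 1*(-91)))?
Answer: -642646751/2125 + 9*I*sqrt(331) ≈ -3.0242e+5 + 163.74*I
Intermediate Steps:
y = 117
z(A) = 117 - 1/(77 + 8*A) (z(A) = 117 - 1/(A + ((A - 1*2)*7 - 1*(-91))) = 117 - 1/(A + ((A - 2)*7 + 91)) = 117 - 1/(A + ((-2 + A)*7 + 91)) = 117 - 1/(A + ((-14 + 7*A) + 91)) = 117 - 1/(A + (77 + 7*A)) = 117 - 1/(77 + 8*A))
(sqrt(93188 - 119999) - 302539) + z((-16)**2) = (sqrt(93188 - 119999) - 302539) + 8*(1126 + 117*(-16)**2)/(77 + 8*(-16)**2) = (sqrt(-26811) - 302539) + 8*(1126 + 117*256)/(77 + 8*256) = (9*I*sqrt(331) - 302539) + 8*(1126 + 29952)/(77 + 2048) = (-302539 + 9*I*sqrt(331)) + 8*31078/2125 = (-302539 + 9*I*sqrt(331)) + 8*(1/2125)*31078 = (-302539 + 9*I*sqrt(331)) + 248624/2125 = -642646751/2125 + 9*I*sqrt(331)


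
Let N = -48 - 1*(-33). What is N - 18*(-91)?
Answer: 1623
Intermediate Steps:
N = -15 (N = -48 + 33 = -15)
N - 18*(-91) = -15 - 18*(-91) = -15 + 1638 = 1623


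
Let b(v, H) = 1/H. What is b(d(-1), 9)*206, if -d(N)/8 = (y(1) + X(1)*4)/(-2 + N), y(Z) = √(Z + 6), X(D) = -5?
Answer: 206/9 ≈ 22.889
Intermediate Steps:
y(Z) = √(6 + Z)
d(N) = -8*(-20 + √7)/(-2 + N) (d(N) = -8*(√(6 + 1) - 5*4)/(-2 + N) = -8*(√7 - 20)/(-2 + N) = -8*(-20 + √7)/(-2 + N))
b(d(-1), 9)*206 = 206/9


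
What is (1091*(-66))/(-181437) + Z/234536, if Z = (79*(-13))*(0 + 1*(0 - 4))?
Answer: 1469445201/3546125686 ≈ 0.41438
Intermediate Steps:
Z = 4108 (Z = -1027*(0 + 1*(-4)) = -1027*(0 - 4) = -1027*(-4) = 4108)
(1091*(-66))/(-181437) + Z/234536 = (1091*(-66))/(-181437) + 4108/234536 = -72006*(-1/181437) + 4108*(1/234536) = 24002/60479 + 1027/58634 = 1469445201/3546125686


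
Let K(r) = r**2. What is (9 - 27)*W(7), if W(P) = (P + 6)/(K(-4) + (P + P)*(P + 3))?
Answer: -3/2 ≈ -1.5000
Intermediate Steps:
W(P) = (6 + P)/(16 + 2*P*(3 + P)) (W(P) = (P + 6)/((-4)**2 + (P + P)*(P + 3)) = (6 + P)/(16 + (2*P)*(3 + P)) = (6 + P)/(16 + 2*P*(3 + P)))
(9 - 27)*W(7) = (9 - 27)*((6 + 7)/(2*(8 + 7**2 + 3*7))) = -9*13/(8 + 49 + 21) = -9*13/78 = -18*1/12 = -3/2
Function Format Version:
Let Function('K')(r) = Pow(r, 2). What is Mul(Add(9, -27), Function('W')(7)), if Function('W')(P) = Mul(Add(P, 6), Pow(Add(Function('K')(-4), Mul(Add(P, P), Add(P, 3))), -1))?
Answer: Rational(-3, 2) ≈ -1.5000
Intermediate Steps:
Function('W')(P) = Mul(Pow(Add(16, Mul(2, P, Add(3, P))), -1), Add(6, P)) (Function('W')(P) = Mul(Add(P, 6), Pow(Add(Pow(-4, 2), Mul(Add(P, P), Add(P, 3))), -1)) = Mul(Add(6, P), Pow(Add(16, Mul(Mul(2, P), Add(3, P))), -1)) = Mul(Add(6, P), Pow(Add(16, Mul(2, P, Add(3, P))), -1)) = Mul(Pow(Add(16, Mul(2, P, Add(3, P))), -1), Add(6, P)))
Mul(Add(9, -27), Function('W')(7)) = Mul(Add(9, -27), Mul(Rational(1, 2), Pow(Add(8, Pow(7, 2), Mul(3, 7)), -1), Add(6, 7))) = Mul(-18, Mul(Rational(1, 2), Pow(Add(8, 49, 21), -1), 13)) = Mul(-18, Mul(Rational(1, 2), Pow(78, -1), 13)) = Mul(-18, Mul(Rational(1, 2), Rational(1, 78), 13)) = Mul(-18, Rational(1, 12)) = Rational(-3, 2)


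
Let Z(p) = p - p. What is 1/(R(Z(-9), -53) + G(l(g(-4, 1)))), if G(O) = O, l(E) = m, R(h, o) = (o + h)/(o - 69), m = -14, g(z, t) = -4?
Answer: -122/1655 ≈ -0.073716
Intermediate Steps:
Z(p) = 0
R(h, o) = (h + o)/(-69 + o)
l(E) = -14
1/(R(Z(-9), -53) + G(l(g(-4, 1)))) = 1/((0 - 53)/(-69 - 53) - 14) = 1/(-53/(-122) - 14) = 1/(-1/122*(-53) - 14) = 1/(53/122 - 14) = 1/(-1655/122) = -122/1655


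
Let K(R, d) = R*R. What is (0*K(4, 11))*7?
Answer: 0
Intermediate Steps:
K(R, d) = R**2
(0*K(4, 11))*7 = (0*4**2)*7 = (0*16)*7 = 0*7 = 0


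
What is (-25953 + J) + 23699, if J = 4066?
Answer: 1812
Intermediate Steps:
(-25953 + J) + 23699 = (-25953 + 4066) + 23699 = -21887 + 23699 = 1812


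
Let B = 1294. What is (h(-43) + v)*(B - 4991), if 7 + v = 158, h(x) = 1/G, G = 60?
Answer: -33498517/60 ≈ -5.5831e+5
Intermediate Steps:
h(x) = 1/60
v = 151 (v = -7 + 158 = 151)
(h(-43) + v)*(B - 4991) = (1/60 + 151)*(1294 - 4991) = (9061/60)*(-3697) = -33498517/60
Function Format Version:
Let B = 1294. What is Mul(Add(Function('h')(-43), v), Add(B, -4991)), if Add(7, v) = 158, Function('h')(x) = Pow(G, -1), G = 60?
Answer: Rational(-33498517, 60) ≈ -5.5831e+5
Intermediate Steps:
Function('h')(x) = Rational(1, 60) (Function('h')(x) = Pow(60, -1) = Rational(1, 60))
v = 151 (v = Add(-7, 158) = 151)
Mul(Add(Function('h')(-43), v), Add(B, -4991)) = Mul(Add(Rational(1, 60), 151), Add(1294, -4991)) = Mul(Rational(9061, 60), -3697) = Rational(-33498517, 60)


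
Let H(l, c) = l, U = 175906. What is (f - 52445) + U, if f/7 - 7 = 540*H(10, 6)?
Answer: 161310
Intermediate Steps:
f = 37849 (f = 49 + 7*(540*10) = 49 + 7*5400 = 49 + 37800 = 37849)
(f - 52445) + U = (37849 - 52445) + 175906 = -14596 + 175906 = 161310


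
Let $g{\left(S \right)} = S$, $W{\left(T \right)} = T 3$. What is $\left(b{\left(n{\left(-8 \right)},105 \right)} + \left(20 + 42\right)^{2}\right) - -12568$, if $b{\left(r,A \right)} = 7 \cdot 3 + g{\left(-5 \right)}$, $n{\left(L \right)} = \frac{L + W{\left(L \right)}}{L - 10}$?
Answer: $16428$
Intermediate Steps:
$W{\left(T \right)} = 3 T$
$n{\left(L \right)} = \frac{4 L}{-10 + L}$ ($n{\left(L \right)} = \frac{L + 3 L}{L - 10} = \frac{4 L}{-10 + L}$)
$b{\left(r,A \right)} = 16$ ($b{\left(r,A \right)} = 7 \cdot 3 - 5 = 21 - 5 = 16$)
$\left(b{\left(n{\left(-8 \right)},105 \right)} + \left(20 + 42\right)^{2}\right) - -12568 = \left(16 + \left(20 + 42\right)^{2}\right) - -12568 = \left(16 + 62^{2}\right) + 12568 = \left(16 + 3844\right) + 12568 = 3860 + 12568 = 16428$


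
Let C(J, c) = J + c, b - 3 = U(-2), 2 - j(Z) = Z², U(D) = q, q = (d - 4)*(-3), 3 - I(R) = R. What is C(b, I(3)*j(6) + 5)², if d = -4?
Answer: 1024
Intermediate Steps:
I(R) = 3 - R
q = 24 (q = (-4 - 4)*(-3) = -8*(-3) = 24)
U(D) = 24
j(Z) = 2 - Z²
b = 27 (b = 3 + 24 = 27)
C(b, I(3)*j(6) + 5)² = (27 + ((3 - 1*3)*(2 - 1*6²) + 5))² = (27 + ((3 - 3)*(2 - 1*36) + 5))² = (27 + (0*(2 - 36) + 5))² = (27 + (0*(-34) + 5))² = (27 + (0 + 5))² = (27 + 5)² = 32² = 1024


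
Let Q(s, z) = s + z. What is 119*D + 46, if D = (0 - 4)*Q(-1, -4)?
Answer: 2426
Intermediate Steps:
D = 20 (D = (0 - 4)*(-1 - 4) = -4*(-5) = 20)
119*D + 46 = 119*20 + 46 = 2380 + 46 = 2426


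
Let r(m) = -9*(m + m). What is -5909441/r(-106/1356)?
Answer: -667766833/159 ≈ -4.1998e+6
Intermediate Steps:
r(m) = -18*m
-5909441/r(-106/1356) = -5909441/((-(-1908)/1356)) = -5909441/((-18*(-53/678))) = -5909441/159/113 = -5909441*113/159 = -667766833/159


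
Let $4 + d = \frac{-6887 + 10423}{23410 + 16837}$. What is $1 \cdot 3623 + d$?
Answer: $\frac{145657429}{40247} \approx 3619.1$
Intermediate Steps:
$d = - \frac{157452}{40247}$ ($d = -4 + \frac{-6887 + 10423}{23410 + 16837} = -4 + \frac{3536}{40247} = - \frac{157452}{40247} \approx -3.9121$)
$1 \cdot 3623 + d = 1 \cdot 3623 - \frac{157452}{40247} = 3623 - \frac{157452}{40247} = \frac{145657429}{40247}$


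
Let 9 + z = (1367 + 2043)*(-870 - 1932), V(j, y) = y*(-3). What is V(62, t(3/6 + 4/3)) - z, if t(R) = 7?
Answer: 9554808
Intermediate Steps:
V(j, y) = -3*y
z = -9554829 (z = -9 + (1367 + 2043)*(-870 - 1932) = -9 + 3410*(-2802) = -9 - 9554820 = -9554829)
V(62, t(3/6 + 4/3)) - z = -3*7 - 1*(-9554829) = -21 + 9554829 = 9554808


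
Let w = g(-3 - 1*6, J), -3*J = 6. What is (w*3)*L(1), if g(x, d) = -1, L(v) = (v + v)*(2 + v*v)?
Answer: -18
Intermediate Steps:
J = -2 (J = -⅓*6 = -2)
L(v) = 2*v*(2 + v²) (L(v) = (2*v)*(2 + v²) = 2*v*(2 + v²))
w = -1
(w*3)*L(1) = (-1*3)*(2*1*(2 + 1²)) = -6*(2 + 1) = -6*3 = -3*6 = -18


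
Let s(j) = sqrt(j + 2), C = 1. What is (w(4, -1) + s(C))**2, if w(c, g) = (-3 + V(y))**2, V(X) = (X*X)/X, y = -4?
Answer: (49 + sqrt(3))**2 ≈ 2573.7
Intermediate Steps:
s(j) = sqrt(2 + j)
V(X) = X (V(X) = X**2/X = X)
w(c, g) = 49 (w(c, g) = (-3 - 4)**2 = (-7)**2 = 49)
(w(4, -1) + s(C))**2 = (49 + sqrt(2 + 1))**2 = (49 + sqrt(3))**2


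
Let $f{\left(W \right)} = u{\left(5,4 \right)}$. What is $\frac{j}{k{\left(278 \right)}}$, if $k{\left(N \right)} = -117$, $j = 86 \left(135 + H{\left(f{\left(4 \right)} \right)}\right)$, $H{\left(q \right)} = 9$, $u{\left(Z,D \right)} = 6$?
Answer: $- \frac{1376}{13} \approx -105.85$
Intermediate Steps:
$f{\left(W \right)} = 6$
$j = 12384$ ($j = 86 \left(135 + 9\right) = 86 \cdot 144 = 12384$)
$\frac{j}{k{\left(278 \right)}} = \frac{12384}{-117} = 12384 \left(- \frac{1}{117}\right) = - \frac{1376}{13}$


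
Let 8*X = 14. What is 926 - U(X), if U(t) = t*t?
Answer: 14767/16 ≈ 922.94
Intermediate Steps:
X = 7/4 (X = (⅛)*14 = 7/4 ≈ 1.7500)
U(t) = t²
926 - U(X) = 926 - (7/4)² = 926 - 1*49/16 = 926 - 49/16 = 14767/16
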